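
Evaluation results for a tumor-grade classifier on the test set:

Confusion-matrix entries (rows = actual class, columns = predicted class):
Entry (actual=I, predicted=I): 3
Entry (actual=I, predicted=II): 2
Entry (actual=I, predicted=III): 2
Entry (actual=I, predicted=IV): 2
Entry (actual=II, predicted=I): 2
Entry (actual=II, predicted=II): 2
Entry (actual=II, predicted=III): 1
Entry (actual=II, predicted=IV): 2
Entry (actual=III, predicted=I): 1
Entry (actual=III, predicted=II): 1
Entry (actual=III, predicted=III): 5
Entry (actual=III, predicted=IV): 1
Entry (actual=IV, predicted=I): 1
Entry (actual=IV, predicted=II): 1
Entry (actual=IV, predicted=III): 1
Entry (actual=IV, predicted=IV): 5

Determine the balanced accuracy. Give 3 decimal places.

0.467

Balanced accuracy = mean of per-class recall.
  I: recall = 3/9 = 0.3333
  II: recall = 2/7 = 0.2857
  III: recall = 5/8 = 0.6250
  IV: recall = 5/8 = 0.6250
Mean = (0.3333 + 0.2857 + 0.6250 + 0.6250) / 4 = 0.467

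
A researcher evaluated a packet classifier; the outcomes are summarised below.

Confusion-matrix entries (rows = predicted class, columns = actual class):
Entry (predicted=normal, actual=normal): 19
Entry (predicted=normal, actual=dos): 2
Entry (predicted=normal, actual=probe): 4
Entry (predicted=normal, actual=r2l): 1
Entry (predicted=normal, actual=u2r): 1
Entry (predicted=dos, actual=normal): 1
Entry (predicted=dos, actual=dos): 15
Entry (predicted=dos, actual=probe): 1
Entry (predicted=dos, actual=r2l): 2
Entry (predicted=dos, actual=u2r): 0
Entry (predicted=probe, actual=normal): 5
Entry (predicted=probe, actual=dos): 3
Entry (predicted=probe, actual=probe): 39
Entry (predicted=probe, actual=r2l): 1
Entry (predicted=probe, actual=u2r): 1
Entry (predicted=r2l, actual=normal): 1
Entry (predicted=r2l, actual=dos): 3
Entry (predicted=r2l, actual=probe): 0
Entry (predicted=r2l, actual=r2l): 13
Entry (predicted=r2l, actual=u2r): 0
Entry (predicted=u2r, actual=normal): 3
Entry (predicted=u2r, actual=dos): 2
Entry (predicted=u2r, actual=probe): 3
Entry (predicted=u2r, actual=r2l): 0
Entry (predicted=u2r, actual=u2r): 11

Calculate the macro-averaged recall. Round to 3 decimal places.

Per-class recall (TP/(TP+FN)):
  normal: TP=19, FN=1+5+1+3=10 → 19/29 = 0.6552
  dos: TP=15, FN=2+3+3+2=10 → 15/25 = 0.6000
  probe: TP=39, FN=4+1+0+3=8 → 39/47 = 0.8298
  r2l: TP=13, FN=1+2+1+0=4 → 13/17 = 0.7647
  u2r: TP=11, FN=1+0+1+0=2 → 11/13 = 0.8462
Macro-recall = mean = (0.6552 + 0.6000 + 0.8298 + 0.7647 + 0.8462) / 5 = 0.739

0.739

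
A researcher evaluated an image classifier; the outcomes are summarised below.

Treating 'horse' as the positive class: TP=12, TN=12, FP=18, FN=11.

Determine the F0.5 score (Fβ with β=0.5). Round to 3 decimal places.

Fβ = (1+β²)·TP / ((1+β²)·TP + β²·FN + FP), with β²=1/4
= 1.25·12 / (1.25·12 + 0.25·11 + 18) = 0.420

0.420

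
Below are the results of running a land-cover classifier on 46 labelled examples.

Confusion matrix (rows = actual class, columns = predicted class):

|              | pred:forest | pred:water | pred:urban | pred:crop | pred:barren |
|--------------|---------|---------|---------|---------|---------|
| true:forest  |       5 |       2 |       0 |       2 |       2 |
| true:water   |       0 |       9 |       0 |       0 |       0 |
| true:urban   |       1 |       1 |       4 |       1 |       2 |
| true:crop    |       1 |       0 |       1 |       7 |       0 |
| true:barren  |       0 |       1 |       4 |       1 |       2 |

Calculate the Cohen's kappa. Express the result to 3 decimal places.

Observed agreement pₒ = trace/N = 27/46 = 0.5870
Expected agreement pₑ = Σ (rowᵢ·colᵢ)/N² = (11·7 + 9·13 + 9·9 + 9·11 + 8·6)/46² = 0.1994
κ = (pₒ − pₑ)/(1 − pₑ) = (0.5870 − 0.1994)/(1 − 0.1994) = 0.484

0.484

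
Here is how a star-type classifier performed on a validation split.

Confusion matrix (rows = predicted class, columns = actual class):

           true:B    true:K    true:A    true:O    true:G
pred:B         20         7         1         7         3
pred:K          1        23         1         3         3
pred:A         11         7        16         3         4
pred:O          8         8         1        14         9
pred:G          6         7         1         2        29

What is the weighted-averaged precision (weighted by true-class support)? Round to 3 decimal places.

Per-class precision (TP/(TP+FP)):
  B: TP=20, FP=7+1+7+3=18 → 20/38 = 0.5263
  K: TP=23, FP=1+1+3+3=8 → 23/31 = 0.7419
  A: TP=16, FP=11+7+3+4=25 → 16/41 = 0.3902
  O: TP=14, FP=8+8+1+9=26 → 14/40 = 0.3500
  G: TP=29, FP=6+7+1+2=16 → 29/45 = 0.6444
Weighted-precision = Σ (supportᵢ/N)·precisionᵢ with N=195: (46/195)·0.5263 + (52/195)·0.7419 + (20/195)·0.3902 + (29/195)·0.3500 + (48/195)·0.6444 = 0.573

0.573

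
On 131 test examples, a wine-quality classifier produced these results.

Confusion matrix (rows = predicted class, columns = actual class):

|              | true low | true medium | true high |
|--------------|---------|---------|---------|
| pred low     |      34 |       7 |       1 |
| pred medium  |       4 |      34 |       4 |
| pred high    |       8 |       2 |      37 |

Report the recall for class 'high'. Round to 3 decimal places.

One-vs-rest for 'high': TP = diagonal; FP = other classes predicted 'high'; FN = 'high' predicted as other.
recall = TP/(TP+FN).
high: TP=37, FN=1+4=5 → 37/42 = 0.8810

0.881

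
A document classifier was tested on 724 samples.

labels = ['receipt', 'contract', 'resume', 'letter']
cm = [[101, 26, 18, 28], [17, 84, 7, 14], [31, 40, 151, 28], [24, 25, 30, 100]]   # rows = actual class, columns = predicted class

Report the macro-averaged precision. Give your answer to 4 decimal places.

Per-class precision (TP/(TP+FP)):
  receipt: TP=101, FP=17+31+24=72 → 101/173 = 0.58382
  contract: TP=84, FP=26+40+25=91 → 84/175 = 0.48000
  resume: TP=151, FP=18+7+30=55 → 151/206 = 0.73301
  letter: TP=100, FP=28+14+28=70 → 100/170 = 0.58824
Macro-precision = mean = (0.58382 + 0.48000 + 0.73301 + 0.58824) / 4 = 0.5963

0.5963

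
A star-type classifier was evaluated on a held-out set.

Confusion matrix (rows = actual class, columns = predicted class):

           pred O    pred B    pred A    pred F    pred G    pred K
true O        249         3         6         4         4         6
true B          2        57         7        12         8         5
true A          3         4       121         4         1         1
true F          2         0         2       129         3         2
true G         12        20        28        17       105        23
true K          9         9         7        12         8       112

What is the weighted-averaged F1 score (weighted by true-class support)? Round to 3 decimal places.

0.768

Per-class F1 score (2·TP/(2·TP+FP+FN)):
  O: TP=249, FP=2+3+2+12+9=28, FN=3+6+4+4+6=23 → 498/549 = 0.9071
  B: TP=57, FP=3+4+0+20+9=36, FN=2+7+12+8+5=34 → 114/184 = 0.6196
  A: TP=121, FP=6+7+2+28+7=50, FN=3+4+4+1+1=13 → 242/305 = 0.7934
  F: TP=129, FP=4+12+4+17+12=49, FN=2+0+2+3+2=9 → 258/316 = 0.8165
  G: TP=105, FP=4+8+1+3+8=24, FN=12+20+28+17+23=100 → 210/334 = 0.6287
  K: TP=112, FP=6+5+1+2+23=37, FN=9+9+7+12+8=45 → 224/306 = 0.7320
Weighted-F1 score = Σ (supportᵢ/N)·F1 scoreᵢ with N=997: (272/997)·0.9071 + (91/997)·0.6196 + (134/997)·0.7934 + (138/997)·0.8165 + (205/997)·0.6287 + (157/997)·0.7320 = 0.768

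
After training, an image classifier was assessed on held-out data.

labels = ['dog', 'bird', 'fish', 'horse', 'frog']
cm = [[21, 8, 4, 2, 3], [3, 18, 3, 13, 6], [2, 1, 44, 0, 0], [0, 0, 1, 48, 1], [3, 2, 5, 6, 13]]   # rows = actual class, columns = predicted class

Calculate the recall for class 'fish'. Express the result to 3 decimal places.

0.936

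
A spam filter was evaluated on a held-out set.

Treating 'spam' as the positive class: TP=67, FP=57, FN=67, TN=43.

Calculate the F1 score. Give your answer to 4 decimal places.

0.5194

Precision = TP/(TP+FP) = 67/124 = 0.5403
Recall = TP/(TP+FN) = 67/134 = 0.5000
F1 = 2·TP/(2·TP+FP+FN) = 134/258 = 0.5194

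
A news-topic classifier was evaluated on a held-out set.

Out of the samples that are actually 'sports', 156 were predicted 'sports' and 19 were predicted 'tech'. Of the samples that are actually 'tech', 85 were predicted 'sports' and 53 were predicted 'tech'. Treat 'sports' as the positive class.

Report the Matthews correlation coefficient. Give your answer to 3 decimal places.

0.325

MCC = (TP·TN − FP·FN) / √((TP+FP)(TP+FN)(TN+FP)(TN+FN))
Numerator = 156·53 − 85·19 = 6653
Denominator = √(241·175·138·72) = √419050800 = 20470.7303
MCC = 6653 / 20470.7303 = 0.325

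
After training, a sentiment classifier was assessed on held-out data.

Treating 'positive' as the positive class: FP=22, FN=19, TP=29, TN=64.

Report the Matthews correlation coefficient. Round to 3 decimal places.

MCC = (TP·TN − FP·FN) / √((TP+FP)(TP+FN)(TN+FP)(TN+FN))
Numerator = 29·64 − 22·19 = 1438
Denominator = √(51·48·86·83) = √17473824 = 4180.1703
MCC = 1438 / 4180.1703 = 0.344

0.344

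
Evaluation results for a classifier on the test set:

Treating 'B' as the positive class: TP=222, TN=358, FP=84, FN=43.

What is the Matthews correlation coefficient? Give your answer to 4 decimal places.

0.6328

MCC = (TP·TN − FP·FN) / √((TP+FP)(TP+FN)(TN+FP)(TN+FN))
Numerator = 222·358 − 84·43 = 75864
Denominator = √(306·265·442·401) = √14372553780 = 119885.5862
MCC = 75864 / 119885.5862 = 0.6328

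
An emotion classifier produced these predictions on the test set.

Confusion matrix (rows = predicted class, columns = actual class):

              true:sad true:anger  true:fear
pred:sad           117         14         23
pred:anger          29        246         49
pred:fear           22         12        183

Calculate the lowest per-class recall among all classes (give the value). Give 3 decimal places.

0.696

Per-class recall (TP/(TP+FN)):
  sad: TP=117, FN=29+22=51 → 117/168 = 0.6964
  anger: TP=246, FN=14+12=26 → 246/272 = 0.9044
  fear: TP=183, FN=23+49=72 → 183/255 = 0.7176
Lowest is class 'sad' with recall = 0.696.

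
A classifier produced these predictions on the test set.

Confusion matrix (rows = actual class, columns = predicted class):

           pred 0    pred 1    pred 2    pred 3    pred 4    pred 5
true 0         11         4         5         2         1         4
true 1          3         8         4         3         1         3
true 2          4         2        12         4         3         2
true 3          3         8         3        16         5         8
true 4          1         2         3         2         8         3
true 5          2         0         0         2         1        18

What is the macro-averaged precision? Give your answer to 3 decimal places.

Per-class precision (TP/(TP+FP)):
  0: TP=11, FP=3+4+3+1+2=13 → 11/24 = 0.4583
  1: TP=8, FP=4+2+8+2+0=16 → 8/24 = 0.3333
  2: TP=12, FP=5+4+3+3+0=15 → 12/27 = 0.4444
  3: TP=16, FP=2+3+4+2+2=13 → 16/29 = 0.5517
  4: TP=8, FP=1+1+3+5+1=11 → 8/19 = 0.4211
  5: TP=18, FP=4+3+2+8+3=20 → 18/38 = 0.4737
Macro-precision = mean = (0.4583 + 0.3333 + 0.4444 + 0.5517 + 0.4211 + 0.4737) / 6 = 0.447

0.447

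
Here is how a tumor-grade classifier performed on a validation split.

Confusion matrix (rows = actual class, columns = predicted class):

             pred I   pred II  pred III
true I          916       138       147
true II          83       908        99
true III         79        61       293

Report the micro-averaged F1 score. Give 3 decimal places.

0.777

Micro-averaging pools counts across classes: ΣTP=2117, ΣFP=607, ΣFN=607.
Micro-F1 score = 2·TP/(2·TP+FP+FN) on pooled counts = 0.777 (equals overall accuracy in single-label multiclass).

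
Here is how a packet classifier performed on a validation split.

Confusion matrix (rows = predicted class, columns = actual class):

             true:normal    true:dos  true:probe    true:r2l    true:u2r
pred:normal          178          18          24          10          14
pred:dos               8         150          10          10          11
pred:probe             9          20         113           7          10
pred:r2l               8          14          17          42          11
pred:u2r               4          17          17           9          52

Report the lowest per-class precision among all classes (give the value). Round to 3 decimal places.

Per-class precision (TP/(TP+FP)):
  normal: TP=178, FP=18+24+10+14=66 → 178/244 = 0.7295
  dos: TP=150, FP=8+10+10+11=39 → 150/189 = 0.7937
  probe: TP=113, FP=9+20+7+10=46 → 113/159 = 0.7107
  r2l: TP=42, FP=8+14+17+11=50 → 42/92 = 0.4565
  u2r: TP=52, FP=4+17+17+9=47 → 52/99 = 0.5253
Lowest is class 'r2l' with precision = 0.457.

0.457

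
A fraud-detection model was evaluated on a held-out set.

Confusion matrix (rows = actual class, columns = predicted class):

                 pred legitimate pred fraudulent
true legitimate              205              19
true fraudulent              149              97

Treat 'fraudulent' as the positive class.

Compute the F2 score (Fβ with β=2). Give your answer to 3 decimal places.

Fβ = (1+β²)·TP / ((1+β²)·TP + β²·FN + FP), with β²=4
= 5·97 / (5·97 + 4·149 + 19) = 0.441

0.441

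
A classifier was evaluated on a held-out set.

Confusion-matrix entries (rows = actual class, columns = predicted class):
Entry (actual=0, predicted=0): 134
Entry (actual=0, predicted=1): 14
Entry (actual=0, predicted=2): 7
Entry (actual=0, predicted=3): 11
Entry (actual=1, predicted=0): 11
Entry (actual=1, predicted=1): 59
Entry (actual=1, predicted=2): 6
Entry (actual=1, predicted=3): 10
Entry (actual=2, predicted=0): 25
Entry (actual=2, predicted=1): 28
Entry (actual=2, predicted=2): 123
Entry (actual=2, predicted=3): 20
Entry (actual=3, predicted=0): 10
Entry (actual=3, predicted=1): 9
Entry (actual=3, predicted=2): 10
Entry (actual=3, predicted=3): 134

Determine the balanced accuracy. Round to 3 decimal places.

Balanced accuracy = mean of per-class recall.
  0: recall = 134/166 = 0.8072
  1: recall = 59/86 = 0.6860
  2: recall = 123/196 = 0.6276
  3: recall = 134/163 = 0.8221
Mean = (0.8072 + 0.6860 + 0.6276 + 0.8221) / 4 = 0.736

0.736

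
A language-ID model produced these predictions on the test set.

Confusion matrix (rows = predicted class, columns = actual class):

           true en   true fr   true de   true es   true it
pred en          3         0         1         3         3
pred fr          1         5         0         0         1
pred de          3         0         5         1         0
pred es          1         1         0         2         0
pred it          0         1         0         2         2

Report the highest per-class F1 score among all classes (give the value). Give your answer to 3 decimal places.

0.714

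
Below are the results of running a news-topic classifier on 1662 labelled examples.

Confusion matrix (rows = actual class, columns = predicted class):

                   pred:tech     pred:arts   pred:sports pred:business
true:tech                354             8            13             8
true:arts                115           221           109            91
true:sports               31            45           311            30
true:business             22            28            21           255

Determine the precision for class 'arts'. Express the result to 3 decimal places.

precision = TP/(TP+FP).
arts: TP=221, FP=8+45+28=81 → 221/302 = 0.7318

0.732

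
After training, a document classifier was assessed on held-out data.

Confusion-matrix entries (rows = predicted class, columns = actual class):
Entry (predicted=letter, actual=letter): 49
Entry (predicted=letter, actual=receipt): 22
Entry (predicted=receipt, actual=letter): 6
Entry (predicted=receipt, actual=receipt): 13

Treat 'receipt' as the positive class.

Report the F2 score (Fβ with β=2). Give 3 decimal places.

0.409

Fβ = (1+β²)·TP / ((1+β²)·TP + β²·FN + FP), with β²=4
= 5·13 / (5·13 + 4·22 + 6) = 0.409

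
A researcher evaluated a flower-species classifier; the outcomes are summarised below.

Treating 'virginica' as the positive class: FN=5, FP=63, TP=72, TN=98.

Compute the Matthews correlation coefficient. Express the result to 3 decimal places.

MCC = (TP·TN − FP·FN) / √((TP+FP)(TP+FN)(TN+FP)(TN+FN))
Numerator = 72·98 − 63·5 = 6741
Denominator = √(135·77·161·103) = √172380285 = 13129.3673
MCC = 6741 / 13129.3673 = 0.513

0.513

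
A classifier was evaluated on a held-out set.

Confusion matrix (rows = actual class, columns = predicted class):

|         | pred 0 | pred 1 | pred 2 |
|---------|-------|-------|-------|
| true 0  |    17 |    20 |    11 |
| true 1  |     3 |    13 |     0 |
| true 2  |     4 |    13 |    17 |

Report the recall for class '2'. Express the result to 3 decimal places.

Take TP from the diagonal, FP from the rest of the '2' prediction marginal, FN from the rest of the '2' actual marginal.
recall = TP/(TP+FN).
2: TP=17, FN=4+13=17 → 17/34 = 0.5000

0.500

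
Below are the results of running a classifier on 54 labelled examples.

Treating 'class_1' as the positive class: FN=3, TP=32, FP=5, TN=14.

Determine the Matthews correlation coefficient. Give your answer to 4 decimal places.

MCC = (TP·TN − FP·FN) / √((TP+FP)(TP+FN)(TN+FP)(TN+FN))
Numerator = 32·14 − 5·3 = 433
Denominator = √(37·35·19·17) = √418285 = 646.7496
MCC = 433 / 646.7496 = 0.6695

0.6695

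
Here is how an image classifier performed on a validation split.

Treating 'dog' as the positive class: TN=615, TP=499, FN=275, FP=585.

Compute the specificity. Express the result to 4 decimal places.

0.5125

Specificity = TN/(TN+FP) = 615/(615+585) = 0.5125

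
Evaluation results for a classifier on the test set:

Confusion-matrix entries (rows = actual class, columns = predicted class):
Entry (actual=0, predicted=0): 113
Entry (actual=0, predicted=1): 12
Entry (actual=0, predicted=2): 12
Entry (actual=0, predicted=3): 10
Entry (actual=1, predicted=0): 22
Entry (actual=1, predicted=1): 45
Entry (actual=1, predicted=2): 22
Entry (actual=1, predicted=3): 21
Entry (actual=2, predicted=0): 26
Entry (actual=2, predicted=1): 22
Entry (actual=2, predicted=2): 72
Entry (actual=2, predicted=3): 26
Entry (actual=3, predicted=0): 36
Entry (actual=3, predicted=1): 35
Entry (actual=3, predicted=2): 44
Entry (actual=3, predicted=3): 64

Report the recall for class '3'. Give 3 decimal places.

Treat '3' as positive and all other classes as negative.
recall = TP/(TP+FN).
3: TP=64, FN=36+35+44=115 → 64/179 = 0.3575

0.358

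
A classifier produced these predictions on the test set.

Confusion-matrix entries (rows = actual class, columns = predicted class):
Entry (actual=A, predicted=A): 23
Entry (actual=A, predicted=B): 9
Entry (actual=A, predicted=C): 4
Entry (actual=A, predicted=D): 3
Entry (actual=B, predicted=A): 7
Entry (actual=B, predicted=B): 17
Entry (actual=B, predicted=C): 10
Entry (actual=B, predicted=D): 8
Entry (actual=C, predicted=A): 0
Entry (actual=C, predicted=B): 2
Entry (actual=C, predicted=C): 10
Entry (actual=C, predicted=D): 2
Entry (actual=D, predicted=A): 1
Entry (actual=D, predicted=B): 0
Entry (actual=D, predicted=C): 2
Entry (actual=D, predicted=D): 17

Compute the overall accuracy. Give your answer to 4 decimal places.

0.5826

Accuracy = trace / total = (23+17+10+17=67) / 115 = 67/115 = 0.5826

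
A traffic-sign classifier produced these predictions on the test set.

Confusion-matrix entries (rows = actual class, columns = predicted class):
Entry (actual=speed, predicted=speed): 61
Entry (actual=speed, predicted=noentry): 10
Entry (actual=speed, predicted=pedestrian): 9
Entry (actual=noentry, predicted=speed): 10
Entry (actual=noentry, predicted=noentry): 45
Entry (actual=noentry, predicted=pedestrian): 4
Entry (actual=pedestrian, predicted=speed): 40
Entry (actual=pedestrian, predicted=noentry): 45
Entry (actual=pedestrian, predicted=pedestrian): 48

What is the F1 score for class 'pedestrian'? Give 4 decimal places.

Take TP from the diagonal, FP from the rest of the 'pedestrian' prediction marginal, FN from the rest of the 'pedestrian' actual marginal.
F1 score = 2·TP/(2·TP+FP+FN).
pedestrian: TP=48, FP=9+4=13, FN=40+45=85 → 96/194 = 0.49485

0.4948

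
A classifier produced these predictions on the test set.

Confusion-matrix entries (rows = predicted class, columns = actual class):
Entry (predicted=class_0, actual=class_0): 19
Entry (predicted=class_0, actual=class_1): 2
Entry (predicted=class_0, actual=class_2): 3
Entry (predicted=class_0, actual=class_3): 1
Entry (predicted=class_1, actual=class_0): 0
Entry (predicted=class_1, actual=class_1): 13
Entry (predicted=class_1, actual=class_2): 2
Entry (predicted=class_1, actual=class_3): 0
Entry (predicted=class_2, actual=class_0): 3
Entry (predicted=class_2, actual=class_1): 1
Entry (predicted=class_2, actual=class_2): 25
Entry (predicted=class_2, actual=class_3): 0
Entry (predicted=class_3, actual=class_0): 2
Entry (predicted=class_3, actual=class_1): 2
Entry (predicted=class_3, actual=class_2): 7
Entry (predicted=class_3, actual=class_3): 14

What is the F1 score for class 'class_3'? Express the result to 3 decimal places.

F1 score = 2·TP/(2·TP+FP+FN).
class_3: TP=14, FP=2+2+7=11, FN=1+0+0=1 → 28/40 = 0.7000

0.700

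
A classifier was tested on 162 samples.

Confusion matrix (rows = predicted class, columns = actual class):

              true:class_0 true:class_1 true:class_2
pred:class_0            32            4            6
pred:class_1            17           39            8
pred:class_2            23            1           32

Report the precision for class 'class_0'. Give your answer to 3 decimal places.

Treat 'class_0' as positive and all other classes as negative.
precision = TP/(TP+FP).
class_0: TP=32, FP=4+6=10 → 32/42 = 0.7619

0.762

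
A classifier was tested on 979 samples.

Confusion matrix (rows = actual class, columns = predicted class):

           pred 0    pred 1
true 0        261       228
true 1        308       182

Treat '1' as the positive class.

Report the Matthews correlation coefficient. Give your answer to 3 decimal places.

MCC = (TP·TN − FP·FN) / √((TP+FP)(TP+FN)(TN+FP)(TN+FN))
Numerator = 182·261 − 228·308 = -22722
Denominator = √(410·490·489·569) = √55898616900 = 236428.8834
MCC = -22722 / 236428.8834 = -0.096

-0.096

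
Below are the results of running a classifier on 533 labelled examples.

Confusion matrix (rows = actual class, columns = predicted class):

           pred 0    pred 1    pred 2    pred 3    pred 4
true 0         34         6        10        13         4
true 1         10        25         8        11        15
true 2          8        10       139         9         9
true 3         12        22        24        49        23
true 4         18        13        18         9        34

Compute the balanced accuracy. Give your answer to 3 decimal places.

Balanced accuracy = mean of per-class recall.
  0: recall = 34/67 = 0.5075
  1: recall = 25/69 = 0.3623
  2: recall = 139/175 = 0.7943
  3: recall = 49/130 = 0.3769
  4: recall = 34/92 = 0.3696
Mean = (0.5075 + 0.3623 + 0.7943 + 0.3769 + 0.3696) / 5 = 0.482

0.482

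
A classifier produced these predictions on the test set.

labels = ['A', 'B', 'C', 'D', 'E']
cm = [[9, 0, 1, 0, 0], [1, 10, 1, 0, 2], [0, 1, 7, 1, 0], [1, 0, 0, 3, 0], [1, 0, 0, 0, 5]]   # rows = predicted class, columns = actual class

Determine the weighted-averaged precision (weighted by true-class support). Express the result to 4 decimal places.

Per-class precision (TP/(TP+FP)):
  A: TP=9, FP=0+1+0+0=1 → 9/10 = 0.90000
  B: TP=10, FP=1+1+0+2=4 → 10/14 = 0.71429
  C: TP=7, FP=0+1+1+0=2 → 7/9 = 0.77778
  D: TP=3, FP=1+0+0+0=1 → 3/4 = 0.75000
  E: TP=5, FP=1+0+0+0=1 → 5/6 = 0.83333
Weighted-precision = Σ (supportᵢ/N)·precisionᵢ with N=43: (12/43)·0.90000 + (11/43)·0.71429 + (9/43)·0.77778 + (4/43)·0.75000 + (7/43)·0.83333 = 0.8021

0.8021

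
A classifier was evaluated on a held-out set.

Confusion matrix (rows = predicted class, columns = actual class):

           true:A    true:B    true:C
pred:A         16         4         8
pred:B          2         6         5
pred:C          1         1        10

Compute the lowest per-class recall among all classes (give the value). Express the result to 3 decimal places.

Per-class recall (TP/(TP+FN)):
  A: TP=16, FN=2+1=3 → 16/19 = 0.8421
  B: TP=6, FN=4+1=5 → 6/11 = 0.5455
  C: TP=10, FN=8+5=13 → 10/23 = 0.4348
Lowest is class 'C' with recall = 0.435.

0.435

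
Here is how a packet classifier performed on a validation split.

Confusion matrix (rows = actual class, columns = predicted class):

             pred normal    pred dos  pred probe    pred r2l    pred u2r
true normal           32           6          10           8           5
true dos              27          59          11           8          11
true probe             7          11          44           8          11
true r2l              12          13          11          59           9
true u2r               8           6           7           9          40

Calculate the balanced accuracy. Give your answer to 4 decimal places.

0.5430

Balanced accuracy = mean of per-class recall.
  normal: recall = 32/61 = 0.52459
  dos: recall = 59/116 = 0.50862
  probe: recall = 44/81 = 0.54321
  r2l: recall = 59/104 = 0.56731
  u2r: recall = 40/70 = 0.57143
Mean = (0.52459 + 0.50862 + 0.54321 + 0.56731 + 0.57143) / 5 = 0.5430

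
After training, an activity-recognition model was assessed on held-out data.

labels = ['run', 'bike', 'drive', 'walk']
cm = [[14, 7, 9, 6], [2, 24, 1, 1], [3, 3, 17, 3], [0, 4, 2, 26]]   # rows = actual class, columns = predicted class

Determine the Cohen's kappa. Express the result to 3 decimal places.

0.555

Observed agreement pₒ = trace/N = 81/122 = 0.6639
Expected agreement pₑ = Σ (rowᵢ·colᵢ)/N² = (36·19 + 28·38 + 26·29 + 32·36)/122² = 0.2455
κ = (pₒ − pₑ)/(1 − pₑ) = (0.6639 − 0.2455)/(1 − 0.2455) = 0.555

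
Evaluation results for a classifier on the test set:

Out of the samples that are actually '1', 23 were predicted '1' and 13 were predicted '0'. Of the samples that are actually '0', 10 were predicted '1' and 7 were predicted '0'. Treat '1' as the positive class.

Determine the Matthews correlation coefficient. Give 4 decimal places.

MCC = (TP·TN − FP·FN) / √((TP+FP)(TP+FN)(TN+FP)(TN+FN))
Numerator = 23·7 − 10·13 = 31
Denominator = √(33·36·17·20) = √403920 = 635.5470
MCC = 31 / 635.5470 = 0.0488

0.0488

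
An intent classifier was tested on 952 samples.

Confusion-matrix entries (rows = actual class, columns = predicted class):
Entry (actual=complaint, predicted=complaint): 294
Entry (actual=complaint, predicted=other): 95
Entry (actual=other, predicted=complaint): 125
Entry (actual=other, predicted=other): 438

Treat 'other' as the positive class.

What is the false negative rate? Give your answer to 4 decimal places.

FNR = FN/(FN+TP) = 125/(125+438) = 0.2220

0.2220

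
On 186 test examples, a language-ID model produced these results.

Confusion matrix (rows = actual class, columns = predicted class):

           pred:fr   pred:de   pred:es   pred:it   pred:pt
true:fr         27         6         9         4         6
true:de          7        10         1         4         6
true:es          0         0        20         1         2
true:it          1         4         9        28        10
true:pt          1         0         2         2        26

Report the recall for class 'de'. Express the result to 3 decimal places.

0.357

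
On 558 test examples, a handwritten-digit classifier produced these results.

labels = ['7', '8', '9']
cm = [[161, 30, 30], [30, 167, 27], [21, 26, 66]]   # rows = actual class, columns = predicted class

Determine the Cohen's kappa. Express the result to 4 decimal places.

0.5439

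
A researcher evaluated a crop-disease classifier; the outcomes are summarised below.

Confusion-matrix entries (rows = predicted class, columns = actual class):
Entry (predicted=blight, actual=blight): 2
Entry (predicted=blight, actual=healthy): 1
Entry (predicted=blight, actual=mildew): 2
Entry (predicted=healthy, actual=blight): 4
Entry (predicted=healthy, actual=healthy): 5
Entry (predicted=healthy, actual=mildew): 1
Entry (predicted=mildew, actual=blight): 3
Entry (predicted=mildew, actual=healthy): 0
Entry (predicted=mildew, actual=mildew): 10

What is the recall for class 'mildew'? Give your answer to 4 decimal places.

0.7692

recall = TP/(TP+FN).
mildew: TP=10, FN=2+1=3 → 10/13 = 0.76923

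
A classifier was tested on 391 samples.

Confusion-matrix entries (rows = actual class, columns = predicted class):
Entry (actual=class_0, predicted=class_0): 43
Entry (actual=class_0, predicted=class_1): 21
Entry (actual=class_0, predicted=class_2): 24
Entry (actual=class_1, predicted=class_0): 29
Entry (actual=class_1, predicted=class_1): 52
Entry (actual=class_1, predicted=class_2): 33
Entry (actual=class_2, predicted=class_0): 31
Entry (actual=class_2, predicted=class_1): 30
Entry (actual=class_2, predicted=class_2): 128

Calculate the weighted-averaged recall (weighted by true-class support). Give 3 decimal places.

0.570

Per-class recall (TP/(TP+FN)):
  class_0: TP=43, FN=21+24=45 → 43/88 = 0.4886
  class_1: TP=52, FN=29+33=62 → 52/114 = 0.4561
  class_2: TP=128, FN=31+30=61 → 128/189 = 0.6772
Weighted-recall = Σ (supportᵢ/N)·recallᵢ with N=391: (88/391)·0.4886 + (114/391)·0.4561 + (189/391)·0.6772 = 0.570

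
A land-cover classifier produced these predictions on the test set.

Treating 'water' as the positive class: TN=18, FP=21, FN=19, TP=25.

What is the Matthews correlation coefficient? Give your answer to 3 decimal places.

MCC = (TP·TN − FP·FN) / √((TP+FP)(TP+FN)(TN+FP)(TN+FN))
Numerator = 25·18 − 21·19 = 51
Denominator = √(46·44·39·37) = √2920632 = 1708.9857
MCC = 51 / 1708.9857 = 0.030

0.030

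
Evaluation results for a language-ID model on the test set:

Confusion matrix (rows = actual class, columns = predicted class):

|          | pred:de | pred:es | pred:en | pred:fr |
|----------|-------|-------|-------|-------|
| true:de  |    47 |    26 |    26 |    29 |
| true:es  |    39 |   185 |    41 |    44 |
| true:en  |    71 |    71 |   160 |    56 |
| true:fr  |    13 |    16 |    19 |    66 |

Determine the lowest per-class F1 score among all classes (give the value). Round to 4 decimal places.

Per-class F1 score (2·TP/(2·TP+FP+FN)):
  de: TP=47, FP=39+71+13=123, FN=26+26+29=81 → 94/298 = 0.31544
  es: TP=185, FP=26+71+16=113, FN=39+41+44=124 → 370/607 = 0.60956
  en: TP=160, FP=26+41+19=86, FN=71+71+56=198 → 320/604 = 0.52980
  fr: TP=66, FP=29+44+56=129, FN=13+16+19=48 → 132/309 = 0.42718
Lowest is class 'de' with F1 score = 0.3154.

0.3154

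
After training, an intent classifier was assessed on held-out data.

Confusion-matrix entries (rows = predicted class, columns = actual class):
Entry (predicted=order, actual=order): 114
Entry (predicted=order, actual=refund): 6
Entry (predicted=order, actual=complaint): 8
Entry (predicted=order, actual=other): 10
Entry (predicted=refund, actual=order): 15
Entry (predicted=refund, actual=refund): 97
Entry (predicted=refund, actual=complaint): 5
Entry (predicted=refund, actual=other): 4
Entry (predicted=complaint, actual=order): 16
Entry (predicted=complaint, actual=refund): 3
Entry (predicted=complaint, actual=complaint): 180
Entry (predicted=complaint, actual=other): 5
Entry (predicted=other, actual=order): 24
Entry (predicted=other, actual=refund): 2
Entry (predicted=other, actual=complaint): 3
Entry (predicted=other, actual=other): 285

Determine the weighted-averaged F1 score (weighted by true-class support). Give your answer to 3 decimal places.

0.867

Per-class F1 score (2·TP/(2·TP+FP+FN)):
  order: TP=114, FP=6+8+10=24, FN=15+16+24=55 → 228/307 = 0.7427
  refund: TP=97, FP=15+5+4=24, FN=6+3+2=11 → 194/229 = 0.8472
  complaint: TP=180, FP=16+3+5=24, FN=8+5+3=16 → 360/400 = 0.9000
  other: TP=285, FP=24+2+3=29, FN=10+4+5=19 → 570/618 = 0.9223
Weighted-F1 score = Σ (supportᵢ/N)·F1 scoreᵢ with N=777: (169/777)·0.7427 + (108/777)·0.8472 + (196/777)·0.9000 + (304/777)·0.9223 = 0.867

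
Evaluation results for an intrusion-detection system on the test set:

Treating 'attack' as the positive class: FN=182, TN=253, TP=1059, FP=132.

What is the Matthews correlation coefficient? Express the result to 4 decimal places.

MCC = (TP·TN − FP·FN) / √((TP+FP)(TP+FN)(TN+FP)(TN+FN))
Numerator = 1059·253 − 132·182 = 243903
Denominator = √(1191·1241·385·435) = √247533241725 = 497527.1266
MCC = 243903 / 497527.1266 = 0.4902

0.4902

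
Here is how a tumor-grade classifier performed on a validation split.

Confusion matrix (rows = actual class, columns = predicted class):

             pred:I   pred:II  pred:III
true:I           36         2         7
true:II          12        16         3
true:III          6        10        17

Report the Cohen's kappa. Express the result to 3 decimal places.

0.433

Observed agreement pₒ = trace/N = 69/109 = 0.6330
Expected agreement pₑ = Σ (rowᵢ·colᵢ)/N² = (45·54 + 31·28 + 33·27)/109² = 0.3526
κ = (pₒ − pₑ)/(1 − pₑ) = (0.6330 − 0.3526)/(1 − 0.3526) = 0.433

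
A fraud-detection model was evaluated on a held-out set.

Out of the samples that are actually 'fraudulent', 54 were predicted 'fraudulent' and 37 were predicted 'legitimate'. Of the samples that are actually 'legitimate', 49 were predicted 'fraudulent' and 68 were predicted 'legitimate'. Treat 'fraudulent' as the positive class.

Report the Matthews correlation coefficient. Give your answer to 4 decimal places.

0.1732

MCC = (TP·TN − FP·FN) / √((TP+FP)(TP+FN)(TN+FP)(TN+FN))
Numerator = 54·68 − 49·37 = 1859
Denominator = √(103·91·117·105) = √115147305 = 10730.6712
MCC = 1859 / 10730.6712 = 0.1732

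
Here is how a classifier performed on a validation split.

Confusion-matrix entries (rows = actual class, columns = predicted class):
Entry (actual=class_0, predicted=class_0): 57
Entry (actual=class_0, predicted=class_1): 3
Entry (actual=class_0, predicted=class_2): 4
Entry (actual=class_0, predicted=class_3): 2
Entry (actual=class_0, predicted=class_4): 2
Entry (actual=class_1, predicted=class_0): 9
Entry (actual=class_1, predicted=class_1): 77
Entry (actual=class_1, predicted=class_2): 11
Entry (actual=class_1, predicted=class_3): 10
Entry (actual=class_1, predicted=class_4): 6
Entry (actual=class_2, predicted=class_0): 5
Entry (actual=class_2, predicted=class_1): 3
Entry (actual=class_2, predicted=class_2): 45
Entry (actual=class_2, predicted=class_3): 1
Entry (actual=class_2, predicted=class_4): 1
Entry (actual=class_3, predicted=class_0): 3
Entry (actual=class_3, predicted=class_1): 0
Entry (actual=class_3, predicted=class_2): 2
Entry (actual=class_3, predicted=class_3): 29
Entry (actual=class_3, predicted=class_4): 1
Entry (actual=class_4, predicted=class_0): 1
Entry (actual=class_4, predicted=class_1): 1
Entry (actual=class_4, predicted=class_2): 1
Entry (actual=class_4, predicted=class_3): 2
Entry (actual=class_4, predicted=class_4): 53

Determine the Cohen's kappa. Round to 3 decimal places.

0.737

Observed agreement pₒ = trace/N = 261/329 = 0.7933
Expected agreement pₑ = Σ (rowᵢ·colᵢ)/N² = (68·75 + 113·84 + 55·63 + 35·44 + 58·63)/329² = 0.2148
κ = (pₒ − pₑ)/(1 − pₑ) = (0.7933 − 0.2148)/(1 − 0.2148) = 0.737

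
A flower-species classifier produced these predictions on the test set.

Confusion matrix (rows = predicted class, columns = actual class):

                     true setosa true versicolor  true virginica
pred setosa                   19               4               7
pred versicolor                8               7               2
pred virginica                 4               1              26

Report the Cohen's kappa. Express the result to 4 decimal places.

Observed agreement pₒ = trace/N = 52/78 = 0.66667
Expected agreement pₑ = Σ (rowᵢ·colᵢ)/N² = (31·30 + 12·17 + 35·31)/78² = 0.36473
κ = (pₒ − pₑ)/(1 − pₑ) = (0.66667 − 0.36473)/(1 − 0.36473) = 0.4753

0.4753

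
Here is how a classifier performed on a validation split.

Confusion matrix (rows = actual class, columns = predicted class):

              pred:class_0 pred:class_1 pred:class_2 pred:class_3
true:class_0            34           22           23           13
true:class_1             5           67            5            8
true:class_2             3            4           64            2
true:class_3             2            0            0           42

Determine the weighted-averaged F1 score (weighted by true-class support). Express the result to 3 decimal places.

Per-class F1 score (2·TP/(2·TP+FP+FN)):
  class_0: TP=34, FP=5+3+2=10, FN=22+23+13=58 → 68/136 = 0.5000
  class_1: TP=67, FP=22+4+0=26, FN=5+5+8=18 → 134/178 = 0.7528
  class_2: TP=64, FP=23+5+0=28, FN=3+4+2=9 → 128/165 = 0.7758
  class_3: TP=42, FP=13+8+2=23, FN=2+0+0=2 → 84/109 = 0.7706
Weighted-F1 score = Σ (supportᵢ/N)·F1 scoreᵢ with N=294: (92/294)·0.5000 + (85/294)·0.7528 + (73/294)·0.7758 + (44/294)·0.7706 = 0.682

0.682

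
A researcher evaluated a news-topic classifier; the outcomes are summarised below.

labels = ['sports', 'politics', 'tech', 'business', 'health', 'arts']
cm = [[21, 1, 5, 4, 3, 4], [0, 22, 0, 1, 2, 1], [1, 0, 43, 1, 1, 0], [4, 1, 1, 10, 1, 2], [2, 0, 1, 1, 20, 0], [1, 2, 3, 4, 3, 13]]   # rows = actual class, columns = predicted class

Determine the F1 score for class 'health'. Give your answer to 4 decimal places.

Take TP from the diagonal, FP from the rest of the 'health' prediction marginal, FN from the rest of the 'health' actual marginal.
F1 score = 2·TP/(2·TP+FP+FN).
health: TP=20, FP=3+2+1+1+3=10, FN=2+0+1+1+0=4 → 40/54 = 0.74074

0.7407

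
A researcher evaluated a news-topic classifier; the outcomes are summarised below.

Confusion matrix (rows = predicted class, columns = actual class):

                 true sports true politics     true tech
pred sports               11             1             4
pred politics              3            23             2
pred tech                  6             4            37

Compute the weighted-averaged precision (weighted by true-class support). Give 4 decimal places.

0.7758

Per-class precision (TP/(TP+FP)):
  sports: TP=11, FP=1+4=5 → 11/16 = 0.68750
  politics: TP=23, FP=3+2=5 → 23/28 = 0.82143
  tech: TP=37, FP=6+4=10 → 37/47 = 0.78723
Weighted-precision = Σ (supportᵢ/N)·precisionᵢ with N=91: (20/91)·0.68750 + (28/91)·0.82143 + (43/91)·0.78723 = 0.7758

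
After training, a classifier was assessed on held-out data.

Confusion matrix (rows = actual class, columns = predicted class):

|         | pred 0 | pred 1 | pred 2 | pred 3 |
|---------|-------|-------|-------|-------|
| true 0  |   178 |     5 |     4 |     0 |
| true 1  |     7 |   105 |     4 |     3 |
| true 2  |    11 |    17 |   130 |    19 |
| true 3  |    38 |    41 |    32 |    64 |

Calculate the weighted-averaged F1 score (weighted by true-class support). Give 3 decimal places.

0.705

Per-class F1 score (2·TP/(2·TP+FP+FN)):
  0: TP=178, FP=7+11+38=56, FN=5+4+0=9 → 356/421 = 0.8456
  1: TP=105, FP=5+17+41=63, FN=7+4+3=14 → 210/287 = 0.7317
  2: TP=130, FP=4+4+32=40, FN=11+17+19=47 → 260/347 = 0.7493
  3: TP=64, FP=0+3+19=22, FN=38+41+32=111 → 128/261 = 0.4904
Weighted-F1 score = Σ (supportᵢ/N)·F1 scoreᵢ with N=658: (187/658)·0.8456 + (119/658)·0.7317 + (177/658)·0.7493 + (175/658)·0.4904 = 0.705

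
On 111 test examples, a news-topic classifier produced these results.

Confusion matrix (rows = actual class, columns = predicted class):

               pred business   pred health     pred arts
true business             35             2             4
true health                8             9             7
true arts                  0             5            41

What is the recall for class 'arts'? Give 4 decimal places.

0.8913

One-vs-rest for 'arts': TP = diagonal; FP = other classes predicted 'arts'; FN = 'arts' predicted as other.
recall = TP/(TP+FN).
arts: TP=41, FN=0+5=5 → 41/46 = 0.89130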